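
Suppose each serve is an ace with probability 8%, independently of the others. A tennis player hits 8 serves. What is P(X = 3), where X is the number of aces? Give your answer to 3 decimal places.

X ~ Binomial(n=8, p=0.08).
P(X=3) = C(8,3) · p^3 · (1−p)^5
= 56 · 0.000512 · 0.65908 = 0.01890

0.019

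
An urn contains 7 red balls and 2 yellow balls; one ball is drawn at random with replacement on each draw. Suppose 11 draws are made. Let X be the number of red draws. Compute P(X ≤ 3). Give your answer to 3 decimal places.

0.001

X ~ Binomial(11, 0.777778); P(X ≤ 3) = Σ C(11,k) p^k (1−p)^(11−k) over k:
  k=0: C(11,0)·0.777778^0·0.222222^11 = 0.00000
  k=1: C(11,1)·0.777778^1·0.222222^10 = 0.00000
  k=2: C(11,2)·0.777778^2·0.222222^9 = 0.00004
  k=3: C(11,3)·0.777778^3·0.222222^8 = 0.00046
Total = 0.00051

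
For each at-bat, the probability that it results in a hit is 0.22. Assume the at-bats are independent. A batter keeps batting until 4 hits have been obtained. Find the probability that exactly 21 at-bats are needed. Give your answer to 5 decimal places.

Y = trial on which the fourth success occurs; negative binomial, r=4, p=0.22.
P(Y=21) = C(20,3) · p^4 · (1−p)^17
= 1140 · 0.0023426 · 0.014642 = 0.0391024

0.03910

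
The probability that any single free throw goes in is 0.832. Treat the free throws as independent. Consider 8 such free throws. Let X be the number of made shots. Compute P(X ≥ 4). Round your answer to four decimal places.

X ~ Binomial(8, 0.832); P(X ≥ 4) = Σ C(8,k) p^k (1−p)^(8−k) over k:
  k=4: C(8,4)·0.832^4·0.168^4 = 0.026720
  k=5: C(8,5)·0.832^5·0.168^3 = 0.105860
  k=6: C(8,6)·0.832^6·0.168^2 = 0.262130
  k=7: C(8,7)·0.832^7·0.168^1 = 0.370905
  k=8: C(8,8)·0.832^8·0.168^0 = 0.229608
Total = 0.995222

0.9952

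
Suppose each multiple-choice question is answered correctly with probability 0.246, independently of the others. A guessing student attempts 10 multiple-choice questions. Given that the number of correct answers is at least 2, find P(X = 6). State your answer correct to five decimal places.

0.02014

X ~ Binomial(10, 0.246). Want P(X=6 | X≥2) = P(X=6) / P(X≥2).
P(X=6) = C(10,6)·0.246^6·0.754^4 = 0.0150423
P(X≥2) = 1 − 0.0593900 − 0.1937658 = 0.7468441
Ratio = 0.0150423 / 0.7468441 = 0.0201412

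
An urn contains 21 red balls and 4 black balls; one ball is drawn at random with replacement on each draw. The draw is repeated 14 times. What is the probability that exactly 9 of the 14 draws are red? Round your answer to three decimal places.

X ~ Binomial(n=14, p=0.84).
P(X=9) = C(14,9) · p^9 · (1−p)^5
= 2002 · 0.20822 · 0.00010486 = 0.04371

0.044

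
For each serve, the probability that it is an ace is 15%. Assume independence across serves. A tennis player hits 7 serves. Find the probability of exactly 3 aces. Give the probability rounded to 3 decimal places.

0.062

X ~ Binomial(n=7, p=0.15).
P(X=3) = C(7,3) · p^3 · (1−p)^4
= 35 · 0.003375 · 0.52201 = 0.06166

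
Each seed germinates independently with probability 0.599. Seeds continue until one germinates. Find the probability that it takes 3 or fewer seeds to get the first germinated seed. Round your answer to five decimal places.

0.93552

Y = number of seeds to the first success; geometric, p = 0.599.
P(Y ≤ 3) = 1 − (1−p)^3 = 1 − 0.0644812 = 0.9355188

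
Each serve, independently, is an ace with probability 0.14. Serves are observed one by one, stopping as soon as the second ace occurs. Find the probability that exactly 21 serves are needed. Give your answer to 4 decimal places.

0.0223

Y = trial on which the second success occurs; negative binomial, r=2, p=0.14.
P(Y=21) = C(20,1) · p^2 · (1−p)^19
= 20 · 0.0196 · 0.056947 = 0.022323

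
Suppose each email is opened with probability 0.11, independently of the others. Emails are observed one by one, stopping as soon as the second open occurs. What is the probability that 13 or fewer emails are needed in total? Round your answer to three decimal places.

0.427

Finishing within 13 emails ⇔ at least 2 successes in the first 13. With X ~ Binomial(13, 0.11), P(Y ≤ 13) = 1 − P(X ≤ 1).
  k=0: C(13,0)·0.11^0·0.89^13 = 0.21982
  k=1: C(13,1)·0.11^1·0.89^12 = 0.35320
1 − 0.57302 = 0.42698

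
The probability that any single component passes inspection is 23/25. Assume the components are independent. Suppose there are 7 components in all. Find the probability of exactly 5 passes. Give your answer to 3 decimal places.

X ~ Binomial(n=7, p=0.92).
P(X=5) = C(7,5) · p^5 · (1−p)^2
= 21 · 0.65908 · 0.0064 = 0.08858

0.089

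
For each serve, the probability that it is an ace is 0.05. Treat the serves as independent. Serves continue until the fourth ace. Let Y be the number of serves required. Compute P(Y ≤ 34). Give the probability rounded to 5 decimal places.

Finishing within 34 serves ⇔ at least 4 successes in the first 34. With X ~ Binomial(34, 0.05), P(Y ≤ 34) = 1 − P(X ≤ 3).
  k=0: C(34,0)·0.05^0·0.95^34 = 0.1748246
  k=1: C(34,1)·0.05^1·0.95^33 = 0.3128440
  k=2: C(34,2)·0.05^2·0.95^32 = 0.2716804
  k=3: C(34,3)·0.05^3·0.95^31 = 0.1525223
1 − 0.9118713 = 0.0881287

0.08813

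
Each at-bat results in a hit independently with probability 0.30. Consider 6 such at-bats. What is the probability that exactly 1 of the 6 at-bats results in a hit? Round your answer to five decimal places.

0.30253

X ~ Binomial(n=6, p=0.30).
P(X=1) = C(6,1) · p^1 · (1−p)^5
= 6 · 0.3 · 0.16807 = 0.3025260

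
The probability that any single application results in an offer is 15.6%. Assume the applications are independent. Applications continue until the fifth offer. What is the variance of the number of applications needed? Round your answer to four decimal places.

173.4057

Y = total applications until the fifth success; negative binomial with r=5, p=0.156.
Var(Y) = r(1−p)/p² = 5·0.844 / 0.156² = 173.405654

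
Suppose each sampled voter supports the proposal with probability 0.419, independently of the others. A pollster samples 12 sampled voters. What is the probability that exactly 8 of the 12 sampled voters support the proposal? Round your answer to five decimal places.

0.05358

X ~ Binomial(n=12, p=0.419).
P(X=8) = C(12,8) · p^8 · (1−p)^4
= 495 · 0.00094998 · 0.11395 = 0.0535824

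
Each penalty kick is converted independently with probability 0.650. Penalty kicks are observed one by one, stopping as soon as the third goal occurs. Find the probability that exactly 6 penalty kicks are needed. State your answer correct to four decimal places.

0.1177

Y = trial on which the third success occurs; negative binomial, r=3, p=0.65.
P(Y=6) = C(5,2) · p^3 · (1−p)^3
= 10 · 0.27463 · 0.042875 = 0.117745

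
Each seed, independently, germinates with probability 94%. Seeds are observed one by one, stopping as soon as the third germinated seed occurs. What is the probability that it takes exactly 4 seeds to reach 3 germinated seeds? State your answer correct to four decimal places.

0.1495

Y = trial on which the third success occurs; negative binomial, r=3, p=0.94.
P(Y=4) = C(3,2) · p^3 · (1−p)^1
= 3 · 0.83058 · 0.06 = 0.149505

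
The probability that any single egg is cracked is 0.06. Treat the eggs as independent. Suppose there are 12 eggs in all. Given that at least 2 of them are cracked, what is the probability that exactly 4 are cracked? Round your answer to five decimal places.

X ~ Binomial(12, 0.06). Want P(X=4 | X≥2) = P(X=4) / P(X≥2).
P(X=4) = C(12,4)·0.06^4·0.94^8 = 0.0039105
P(X≥2) = 1 − 0.4759203 − 0.3645347 = 0.1595450
Ratio = 0.0039105 / 0.1595450 = 0.0245104

0.02451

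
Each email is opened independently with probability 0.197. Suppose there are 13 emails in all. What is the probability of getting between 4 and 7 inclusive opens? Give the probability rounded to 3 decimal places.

0.242

X ~ Binomial(13, 0.197); P(4 ≤ X ≤ 7) = Σ C(13,k) p^k (1−p)^(13−k) over k:
  k=4: C(13,4)·0.197^4·0.803^9 = 0.14949
  k=5: C(13,5)·0.197^5·0.803^8 = 0.06601
  k=6: C(13,6)·0.197^6·0.803^7 = 0.02159
  k=7: C(13,7)·0.197^7·0.803^6 = 0.00530
Total = 0.24239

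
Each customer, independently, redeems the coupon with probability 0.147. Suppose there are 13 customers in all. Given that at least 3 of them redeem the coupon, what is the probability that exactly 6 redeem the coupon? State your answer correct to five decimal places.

0.01918

X ~ Binomial(13, 0.147). Want P(X=6 | X≥3) = P(X=6) / P(X≥3).
P(X=6) = C(13,6)·0.147^6·0.853^7 = 0.0056894
P(X≥3) = 1 − 0.1265719 − 0.2835627 − 0.2932031 = 0.2966623
Ratio = 0.0056894 / 0.2966623 = 0.0191780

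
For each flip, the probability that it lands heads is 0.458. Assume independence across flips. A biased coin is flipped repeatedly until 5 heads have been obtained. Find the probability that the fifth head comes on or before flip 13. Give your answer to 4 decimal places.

Finishing within 13 flips ⇔ at least 5 successes in the first 13. With X ~ Binomial(13, 0.458), P(Y ≤ 13) = 1 − P(X ≤ 4).
  k=0: C(13,0)·0.458^0·0.542^13 = 0.000348
  k=1: C(13,1)·0.458^1·0.542^12 = 0.003826
  k=2: C(13,2)·0.458^2·0.542^11 = 0.019401
  k=3: C(13,3)·0.458^3·0.542^10 = 0.060111
  k=4: C(13,4)·0.458^4·0.542^9 = 0.126988
1 − 0.210674 = 0.789326

0.7893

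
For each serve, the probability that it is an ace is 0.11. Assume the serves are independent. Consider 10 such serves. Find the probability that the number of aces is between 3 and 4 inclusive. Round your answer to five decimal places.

X ~ Binomial(10, 0.11); P(3 ≤ X ≤ 4) = Σ C(10,k) p^k (1−p)^(10−k) over k:
  k=3: C(10,3)·0.11^3·0.89^7 = 0.0706463
  k=4: C(10,4)·0.11^4·0.89^6 = 0.0152802
Total = 0.0859265

0.08593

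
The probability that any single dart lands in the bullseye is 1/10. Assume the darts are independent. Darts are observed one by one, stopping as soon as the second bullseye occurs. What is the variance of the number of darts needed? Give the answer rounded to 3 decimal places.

180.000

Y = total darts until the second success; negative binomial with r=2, p=0.10.
Var(Y) = r(1−p)/p² = 2·0.90 / 0.10² = 180.00000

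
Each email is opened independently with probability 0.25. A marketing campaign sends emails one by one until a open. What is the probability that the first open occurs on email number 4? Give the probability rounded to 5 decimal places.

0.10547

Geometric (trials to first success), p = 0.25.
P(Y = 4) = (1−p)^3 · p = 0.42188 · 0.25 = 0.1054688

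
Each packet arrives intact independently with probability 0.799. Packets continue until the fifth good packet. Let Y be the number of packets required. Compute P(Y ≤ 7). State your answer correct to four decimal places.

Finishing within 7 packets ⇔ at least 5 successes in the first 7. With X ~ Binomial(7, 0.799), P(Y ≤ 7) = 1 − P(X ≤ 4).
  k=0: C(7,0)·0.799^0·0.201^7 = 0.000013
  k=1: C(7,1)·0.799^1·0.201^6 = 0.000369
  k=2: C(7,2)·0.799^2·0.201^5 = 0.004398
  k=3: C(7,3)·0.799^3·0.201^4 = 0.029140
  k=4: C(7,4)·0.799^4·0.201^3 = 0.115836
1 − 0.149757 = 0.850243

0.8502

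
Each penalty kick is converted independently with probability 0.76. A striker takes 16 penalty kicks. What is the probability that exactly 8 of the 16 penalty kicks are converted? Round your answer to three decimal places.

0.016

X ~ Binomial(n=16, p=0.76).
P(X=8) = C(16,8) · p^8 · (1−p)^8
= 12870 · 0.1113 · 1.1008e-05 = 0.01577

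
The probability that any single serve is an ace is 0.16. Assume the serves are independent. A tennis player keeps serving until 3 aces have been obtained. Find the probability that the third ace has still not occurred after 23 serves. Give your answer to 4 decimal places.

0.2640

Needing more than 23 serves ⇔ fewer than 3 successes in the first 23. With X ~ Binomial(23, 0.16), P(Y > 23) = P(X ≤ 2).
  k=0: C(23,0)·0.16^0·0.84^23 = 0.018131
  k=1: C(23,1)·0.16^1·0.84^22 = 0.079431
  k=2: C(23,2)·0.16^2·0.84^21 = 0.166428
P(X ≤ 2) = 0.263990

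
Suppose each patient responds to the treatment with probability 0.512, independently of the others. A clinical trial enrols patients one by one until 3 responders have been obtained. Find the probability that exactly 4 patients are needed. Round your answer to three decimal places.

0.196

Y = trial on which the third success occurs; negative binomial, r=3, p=0.512.
P(Y=4) = C(3,2) · p^3 · (1−p)^1
= 3 · 0.13422 · 0.488 = 0.19649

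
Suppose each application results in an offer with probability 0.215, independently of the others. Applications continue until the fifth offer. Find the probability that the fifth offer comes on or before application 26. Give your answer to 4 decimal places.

0.6858

Finishing within 26 applications ⇔ at least 5 successes in the first 26. With X ~ Binomial(26, 0.215), P(Y ≤ 26) = 1 − P(X ≤ 4).
  k=0: C(26,0)·0.215^0·0.785^26 = 0.001848
  k=1: C(26,1)·0.215^1·0.785^25 = 0.013157
  k=2: C(26,2)·0.215^2·0.785^24 = 0.045043
  k=3: C(26,3)·0.215^3·0.785^23 = 0.098694
  k=4: C(26,4)·0.215^4·0.785^22 = 0.155427
1 − 0.314169 = 0.685831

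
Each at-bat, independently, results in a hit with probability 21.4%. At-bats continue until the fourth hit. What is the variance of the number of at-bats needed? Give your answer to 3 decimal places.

68.652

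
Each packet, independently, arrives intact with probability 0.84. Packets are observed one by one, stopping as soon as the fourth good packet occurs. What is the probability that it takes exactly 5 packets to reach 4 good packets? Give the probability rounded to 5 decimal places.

0.31864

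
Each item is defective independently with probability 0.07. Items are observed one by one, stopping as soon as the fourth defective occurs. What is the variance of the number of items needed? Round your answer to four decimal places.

759.1837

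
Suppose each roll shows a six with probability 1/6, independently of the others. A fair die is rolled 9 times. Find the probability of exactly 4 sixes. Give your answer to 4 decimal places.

0.0391

X ~ Binomial(n=9, p=0.166667).
P(X=4) = C(9,4) · p^4 · (1−p)^5
= 126 · 0.0007716 · 0.40188 = 0.039071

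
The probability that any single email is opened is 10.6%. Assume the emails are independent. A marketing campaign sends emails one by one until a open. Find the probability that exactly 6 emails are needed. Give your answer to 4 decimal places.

0.0605

Geometric (trials to first success), p = 0.106.
P(Y = 6) = (1−p)^5 · p = 0.57107 · 0.106 = 0.060533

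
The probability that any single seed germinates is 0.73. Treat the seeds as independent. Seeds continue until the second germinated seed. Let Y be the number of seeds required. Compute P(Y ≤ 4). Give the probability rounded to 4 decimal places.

0.9372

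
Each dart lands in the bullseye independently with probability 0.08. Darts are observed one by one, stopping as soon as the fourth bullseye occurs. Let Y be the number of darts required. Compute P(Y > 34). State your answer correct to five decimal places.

Needing more than 34 darts ⇔ fewer than 4 successes in the first 34. With X ~ Binomial(34, 0.08), P(Y > 34) = P(X ≤ 3).
  k=0: C(34,0)·0.08^0·0.92^34 = 0.0587200
  k=1: C(34,1)·0.08^1·0.92^33 = 0.1736070
  k=2: C(34,2)·0.08^2·0.92^32 = 0.2490883
  k=3: C(34,3)·0.08^3·0.92^31 = 0.2310384
P(X ≤ 3) = 0.7124537

0.71245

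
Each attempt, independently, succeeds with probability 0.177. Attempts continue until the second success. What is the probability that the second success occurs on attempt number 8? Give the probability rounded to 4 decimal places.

0.0681

Y = trial on which the second success occurs; negative binomial, r=2, p=0.177.
P(Y=8) = C(7,1) · p^2 · (1−p)^6
= 7 · 0.031329 · 0.31074 = 0.068147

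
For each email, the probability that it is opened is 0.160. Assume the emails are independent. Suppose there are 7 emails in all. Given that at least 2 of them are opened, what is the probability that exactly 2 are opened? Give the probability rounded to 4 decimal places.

0.7219

X ~ Binomial(7, 0.16). Want P(X=2 | X≥2) = P(X=2) / P(X≥2).
P(X=2) = C(7,2)·0.16^2·0.84^5 = 0.224831
P(X≥2) = 1 − 0.295090 − 0.393454 = 0.311456
Ratio = 0.224831 / 0.311456 = 0.721870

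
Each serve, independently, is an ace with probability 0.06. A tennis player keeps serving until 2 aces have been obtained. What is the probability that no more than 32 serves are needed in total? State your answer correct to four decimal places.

Finishing within 32 serves ⇔ at least 2 successes in the first 32. With X ~ Binomial(32, 0.06), P(Y ≤ 32) = 1 − P(X ≤ 1).
  k=0: C(32,0)·0.06^0·0.94^32 = 0.138067
  k=1: C(32,1)·0.06^1·0.94^31 = 0.282010
1 − 0.420078 = 0.579922

0.5799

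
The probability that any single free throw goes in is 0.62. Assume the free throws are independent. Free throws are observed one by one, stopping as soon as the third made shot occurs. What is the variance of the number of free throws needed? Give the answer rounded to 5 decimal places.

2.96566

Y = total free throws until the third success; negative binomial with r=3, p=0.62.
Var(Y) = r(1−p)/p² = 3·0.38 / 0.62² = 2.9656608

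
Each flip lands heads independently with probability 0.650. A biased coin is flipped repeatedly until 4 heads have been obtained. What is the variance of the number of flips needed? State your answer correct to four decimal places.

3.3136

Y = total flips until the fourth success; negative binomial with r=4, p=0.65.
Var(Y) = r(1−p)/p² = 4·0.35 / 0.65² = 3.313609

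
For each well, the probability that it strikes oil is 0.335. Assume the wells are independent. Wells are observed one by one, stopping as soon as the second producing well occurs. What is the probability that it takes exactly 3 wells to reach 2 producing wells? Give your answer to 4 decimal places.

0.1493

Y = trial on which the second success occurs; negative binomial, r=2, p=0.335.
P(Y=3) = C(2,1) · p^2 · (1−p)^1
= 2 · 0.11223 · 0.665 = 0.149259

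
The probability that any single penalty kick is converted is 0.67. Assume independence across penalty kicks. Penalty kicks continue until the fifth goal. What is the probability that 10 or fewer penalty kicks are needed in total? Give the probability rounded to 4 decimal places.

0.9268

Finishing within 10 penalty kicks ⇔ at least 5 successes in the first 10. With X ~ Binomial(10, 0.67), P(Y ≤ 10) = 1 − P(X ≤ 4).
  k=0: C(10,0)·0.67^0·0.33^10 = 0.000015
  k=1: C(10,1)·0.67^1·0.33^9 = 0.000311
  k=2: C(10,2)·0.67^2·0.33^8 = 0.002841
  k=3: C(10,3)·0.67^3·0.33^7 = 0.015382
  k=4: C(10,4)·0.67^4·0.33^6 = 0.054652
1 − 0.073200 = 0.926800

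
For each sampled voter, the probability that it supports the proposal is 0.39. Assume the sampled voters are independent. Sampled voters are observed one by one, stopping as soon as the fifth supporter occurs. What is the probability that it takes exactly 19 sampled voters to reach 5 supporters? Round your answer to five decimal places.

Y = trial on which the fifth success occurs; negative binomial, r=5, p=0.39.
P(Y=19) = C(18,4) · p^5 · (1−p)^14
= 3060 · 0.0090224 · 0.00098768 = 0.0272686

0.02727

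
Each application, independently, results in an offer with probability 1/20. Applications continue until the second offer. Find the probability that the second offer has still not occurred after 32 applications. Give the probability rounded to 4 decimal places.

0.5200

Needing more than 32 applications ⇔ fewer than 2 successes in the first 32. With X ~ Binomial(32, 0.05), P(Y > 32) = P(X ≤ 1).
  k=0: C(32,0)·0.05^0·0.95^32 = 0.193711
  k=1: C(32,1)·0.05^1·0.95^31 = 0.326251
P(X ≤ 1) = 0.519962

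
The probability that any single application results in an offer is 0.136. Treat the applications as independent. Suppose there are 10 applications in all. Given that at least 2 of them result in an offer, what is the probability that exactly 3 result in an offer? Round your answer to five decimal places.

0.26901

X ~ Binomial(10, 0.136). Want P(X=3 | X≥2) = P(X=3) / P(X≥2).
P(X=3) = C(10,3)·0.136^3·0.864^7 = 0.1084911
P(X≥2) = 1 − 0.2318128 − 0.3648905 = 0.4032967
Ratio = 0.1084911 / 0.4032967 = 0.2690107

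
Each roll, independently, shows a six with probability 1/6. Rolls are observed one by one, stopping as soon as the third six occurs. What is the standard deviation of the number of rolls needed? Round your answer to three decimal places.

9.487

Y = total rolls until the third success; negative binomial with r=3, p=0.166667.
SD(Y) = √[r(1−p)/p²] = √(90.00000) = 9.48683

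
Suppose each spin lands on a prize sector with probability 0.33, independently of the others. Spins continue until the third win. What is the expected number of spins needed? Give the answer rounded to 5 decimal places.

9.09091

Y = total spins until the third success; negative binomial with r=3, p=0.33.
E[Y] = r / p = 3 / 0.33 = 9.0909091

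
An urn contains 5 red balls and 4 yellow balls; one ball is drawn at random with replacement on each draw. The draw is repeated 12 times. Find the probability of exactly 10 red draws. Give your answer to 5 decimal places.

X ~ Binomial(n=12, p=0.555556).
P(X=10) = C(12,10) · p^10 · (1−p)^2
= 66 · 0.0028008 · 0.19753 = 0.0365135

0.03651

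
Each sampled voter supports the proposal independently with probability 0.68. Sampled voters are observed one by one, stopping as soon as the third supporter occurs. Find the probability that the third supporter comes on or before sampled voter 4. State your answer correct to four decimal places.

Finishing within 4 sampled voters ⇔ at least 3 successes in the first 4. With X ~ Binomial(4, 0.68), P(Y ≤ 4) = 1 − P(X ≤ 2).
  k=0: C(4,0)·0.68^0·0.32^4 = 0.010486
  k=1: C(4,1)·0.68^1·0.32^3 = 0.089129
  k=2: C(4,2)·0.68^2·0.32^2 = 0.284099
1 − 0.383713 = 0.616287

0.6163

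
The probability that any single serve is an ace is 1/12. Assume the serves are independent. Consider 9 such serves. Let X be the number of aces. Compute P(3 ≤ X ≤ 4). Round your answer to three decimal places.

0.033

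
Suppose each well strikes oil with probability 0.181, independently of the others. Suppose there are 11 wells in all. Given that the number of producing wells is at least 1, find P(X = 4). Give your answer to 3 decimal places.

X ~ Binomial(11, 0.181). Want P(X=4 | X≥1) = P(X=4) / P(X≥1).
P(X=4) = C(11,4)·0.181^4·0.819^7 = 0.08754
P(X≥1) = 1 − 0.11120 = 0.88880
Ratio = 0.08754 / 0.88880 = 0.09849

0.098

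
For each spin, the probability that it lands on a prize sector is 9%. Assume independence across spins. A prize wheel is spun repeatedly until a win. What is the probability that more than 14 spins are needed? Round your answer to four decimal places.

Y = number of spins to the first success; geometric, p = 0.09.
P(Y > 14) = P(first 14 all fail) = (1−p)^14 = 0.267042

0.2670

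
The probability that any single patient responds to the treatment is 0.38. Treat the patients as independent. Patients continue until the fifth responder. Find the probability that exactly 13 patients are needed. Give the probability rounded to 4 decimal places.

0.0856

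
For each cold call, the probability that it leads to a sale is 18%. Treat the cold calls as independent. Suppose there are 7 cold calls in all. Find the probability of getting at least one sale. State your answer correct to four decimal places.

P(at least one) = 1 − P(none) = 1 − (1 − 0.18)^7
= 1 − 0.249285 = 0.750715

0.7507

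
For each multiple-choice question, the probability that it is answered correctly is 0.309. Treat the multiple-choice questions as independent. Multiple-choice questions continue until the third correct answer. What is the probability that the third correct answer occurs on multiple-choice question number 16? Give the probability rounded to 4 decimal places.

0.0254

Y = trial on which the third success occurs; negative binomial, r=3, p=0.309.
P(Y=16) = C(15,2) · p^3 · (1−p)^13
= 105 · 0.029504 · 0.0081887 = 0.025368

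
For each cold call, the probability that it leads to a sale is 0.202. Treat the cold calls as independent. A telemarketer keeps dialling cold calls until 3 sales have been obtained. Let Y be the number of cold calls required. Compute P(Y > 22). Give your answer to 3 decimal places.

0.149

Needing more than 22 cold calls ⇔ fewer than 3 successes in the first 22. With X ~ Binomial(22, 0.202), P(Y > 22) = P(X ≤ 2).
  k=0: C(22,0)·0.202^0·0.798^22 = 0.00698
  k=1: C(22,1)·0.202^1·0.798^21 = 0.03889
  k=2: C(22,2)·0.202^2·0.798^20 = 0.10336
P(X ≤ 2) = 0.14924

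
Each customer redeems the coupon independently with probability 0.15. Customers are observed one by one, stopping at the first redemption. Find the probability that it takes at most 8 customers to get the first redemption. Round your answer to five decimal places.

Y = number of customers to the first success; geometric, p = 0.15.
P(Y ≤ 8) = 1 − (1−p)^8 = 1 − 0.2724905 = 0.7275095

0.72751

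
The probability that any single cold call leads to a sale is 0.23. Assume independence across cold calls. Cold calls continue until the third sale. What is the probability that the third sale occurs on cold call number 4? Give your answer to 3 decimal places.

Y = trial on which the third success occurs; negative binomial, r=3, p=0.23.
P(Y=4) = C(3,2) · p^3 · (1−p)^1
= 3 · 0.012167 · 0.77 = 0.02811

0.028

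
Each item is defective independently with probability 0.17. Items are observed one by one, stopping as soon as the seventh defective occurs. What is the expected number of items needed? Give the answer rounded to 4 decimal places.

Y = total items until the seventh success; negative binomial with r=7, p=0.17.
E[Y] = r / p = 7 / 0.17 = 41.176471

41.1765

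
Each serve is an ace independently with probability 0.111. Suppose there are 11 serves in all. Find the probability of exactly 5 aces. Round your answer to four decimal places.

0.0038

X ~ Binomial(n=11, p=0.111).
P(X=5) = C(11,5) · p^5 · (1−p)^6
= 462 · 1.6851e-05 · 0.49364 = 0.003843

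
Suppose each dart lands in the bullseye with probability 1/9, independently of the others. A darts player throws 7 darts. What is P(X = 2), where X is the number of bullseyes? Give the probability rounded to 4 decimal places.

X ~ Binomial(n=7, p=0.111111).
P(X=2) = C(7,2) · p^2 · (1−p)^5
= 21 · 0.012346 · 0.55493 = 0.143870

0.1439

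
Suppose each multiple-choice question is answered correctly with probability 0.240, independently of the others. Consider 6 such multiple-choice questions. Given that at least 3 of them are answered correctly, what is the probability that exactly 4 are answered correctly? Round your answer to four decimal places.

0.1867

X ~ Binomial(6, 0.24). Want P(X=4 | X≥3) = P(X=4) / P(X≥3).
P(X=4) = C(6,4)·0.24^4·0.76^2 = 0.028745
P(X≥3) = 1 − 0.192700 − 0.365116 − 0.288249 = 0.153935
Ratio = 0.028745 / 0.153935 = 0.186735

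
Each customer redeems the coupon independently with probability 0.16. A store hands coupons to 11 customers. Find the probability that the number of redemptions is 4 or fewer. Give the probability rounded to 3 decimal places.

X ~ Binomial(11, 0.16); P(X ≤ 4) = Σ C(11,k) p^k (1−p)^(11−k) over k:
  k=0: C(11,0)·0.16^0·0.84^11 = 0.14692
  k=1: C(11,1)·0.16^1·0.84^10 = 0.30783
  k=2: C(11,2)·0.16^2·0.84^9 = 0.29317
  k=3: C(11,3)·0.16^3·0.84^8 = 0.16752
  k=4: C(11,4)·0.16^4·0.84^7 = 0.06382
Total = 0.97925

0.979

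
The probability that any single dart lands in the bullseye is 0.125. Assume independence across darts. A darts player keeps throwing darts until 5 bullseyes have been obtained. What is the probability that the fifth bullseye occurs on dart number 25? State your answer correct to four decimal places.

Y = trial on which the fifth success occurs; negative binomial, r=5, p=0.125.
P(Y=25) = C(24,4) · p^5 · (1−p)^20
= 10626 · 3.0518e-05 · 0.069209 = 0.022443

0.0224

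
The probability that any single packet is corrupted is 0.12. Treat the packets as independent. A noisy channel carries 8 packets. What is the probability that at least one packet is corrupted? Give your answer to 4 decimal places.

0.6404

P(at least one) = 1 − P(none) = 1 − (1 − 0.12)^8
= 1 − 0.359635 = 0.640365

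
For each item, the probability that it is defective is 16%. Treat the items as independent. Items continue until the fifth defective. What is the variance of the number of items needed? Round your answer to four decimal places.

164.0625

Y = total items until the fifth success; negative binomial with r=5, p=0.16.
Var(Y) = r(1−p)/p² = 5·0.84 / 0.16² = 164.062500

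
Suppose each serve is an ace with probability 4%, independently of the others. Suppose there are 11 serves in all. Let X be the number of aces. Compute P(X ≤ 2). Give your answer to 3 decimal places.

X ~ Binomial(11, 0.04); P(X ≤ 2) = Σ C(11,k) p^k (1−p)^(11−k) over k:
  k=0: C(11,0)·0.04^0·0.96^11 = 0.63824
  k=1: C(11,1)·0.04^1·0.96^10 = 0.29253
  k=2: C(11,2)·0.04^2·0.96^9 = 0.06094
Total = 0.99171

0.992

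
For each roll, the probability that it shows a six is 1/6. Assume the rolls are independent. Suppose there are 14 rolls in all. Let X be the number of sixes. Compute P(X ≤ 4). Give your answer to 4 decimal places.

X ~ Binomial(14, 0.166667); P(X ≤ 4) = Σ C(14,k) p^k (1−p)^(14−k) over k:
  k=0: C(14,0)·0.166667^0·0.833333^14 = 0.077887
  k=1: C(14,1)·0.166667^1·0.833333^13 = 0.218082
  k=2: C(14,2)·0.166667^2·0.833333^12 = 0.283507
  k=3: C(14,3)·0.166667^3·0.833333^11 = 0.226806
  k=4: C(14,4)·0.166667^4·0.833333^10 = 0.124743
Total = 0.931025

0.9310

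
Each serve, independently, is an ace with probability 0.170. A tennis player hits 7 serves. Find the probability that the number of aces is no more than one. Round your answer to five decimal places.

X ~ Binomial(7, 0.17); P(X ≤ 1) = Σ C(7,k) p^k (1−p)^(7−k) over k:
  k=0: C(7,0)·0.17^0·0.83^7 = 0.2713605
  k=1: C(7,1)·0.17^1·0.83^6 = 0.3890590
Total = 0.6604196

0.66042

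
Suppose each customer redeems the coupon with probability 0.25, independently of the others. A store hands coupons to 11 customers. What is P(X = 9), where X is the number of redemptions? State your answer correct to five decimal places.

X ~ Binomial(n=11, p=0.25).
P(X=9) = C(11,9) · p^9 · (1−p)^2
= 55 · 3.8147e-06 · 0.5625 = 0.0001180

0.00012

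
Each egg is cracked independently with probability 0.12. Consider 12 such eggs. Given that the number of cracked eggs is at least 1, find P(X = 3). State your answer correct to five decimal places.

0.15340

X ~ Binomial(12, 0.12). Want P(X=3 | X≥1) = P(X=3) / P(X≥1).
P(X=3) = C(12,3)·0.12^3·0.88^9 = 0.1203124
P(X≥1) = 1 − 0.2156712 = 0.7843288
Ratio = 0.1203124 / 0.7843288 = 0.1533954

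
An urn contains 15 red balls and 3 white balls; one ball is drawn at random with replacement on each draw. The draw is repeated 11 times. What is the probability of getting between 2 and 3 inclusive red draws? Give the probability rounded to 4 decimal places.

X ~ Binomial(11, 0.833333); P(2 ≤ X ≤ 3) = Σ C(11,k) p^k (1−p)^(11−k) over k:
  k=2: C(11,2)·0.833333^2·0.166667^9 = 0.000004
  k=3: C(11,3)·0.833333^3·0.166667^8 = 0.000057
Total = 0.000061

0.0001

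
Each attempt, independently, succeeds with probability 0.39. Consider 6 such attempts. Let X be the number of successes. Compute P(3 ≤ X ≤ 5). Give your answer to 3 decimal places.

0.431

X ~ Binomial(6, 0.39); P(3 ≤ X ≤ 5) = Σ C(6,k) p^k (1−p)^(6−k) over k:
  k=3: C(6,3)·0.39^3·0.61^3 = 0.26929
  k=4: C(6,4)·0.39^4·0.61^2 = 0.12912
  k=5: C(6,5)·0.39^5·0.61^1 = 0.03302
Total = 0.43143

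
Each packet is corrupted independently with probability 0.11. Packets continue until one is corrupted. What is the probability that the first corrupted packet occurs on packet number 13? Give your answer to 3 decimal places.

0.027

Geometric (trials to first success), p = 0.11.
P(Y = 13) = (1−p)^12 · p = 0.24699 · 0.11 = 0.02717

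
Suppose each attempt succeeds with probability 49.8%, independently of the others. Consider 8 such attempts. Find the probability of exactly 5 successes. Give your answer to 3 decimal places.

0.217

X ~ Binomial(n=8, p=0.498).
P(X=5) = C(8,5) · p^5 · (1−p)^3
= 56 · 0.03063 · 0.12651 = 0.21699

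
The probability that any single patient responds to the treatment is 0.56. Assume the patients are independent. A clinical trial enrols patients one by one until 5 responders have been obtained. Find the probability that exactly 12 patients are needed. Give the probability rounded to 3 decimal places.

0.058

Y = trial on which the fifth success occurs; negative binomial, r=5, p=0.56.
P(Y=12) = C(11,4) · p^5 · (1−p)^7
= 330 · 0.055073 · 0.0031928 = 0.05803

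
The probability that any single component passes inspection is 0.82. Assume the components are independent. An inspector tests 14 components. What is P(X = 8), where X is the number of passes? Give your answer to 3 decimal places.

X ~ Binomial(n=14, p=0.82).
P(X=8) = C(14,8) · p^8 · (1−p)^6
= 3003 · 0.20441 · 3.4012e-05 = 0.02088

0.021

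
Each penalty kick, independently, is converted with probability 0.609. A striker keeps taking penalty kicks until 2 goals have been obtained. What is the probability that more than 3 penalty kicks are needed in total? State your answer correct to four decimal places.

0.3391

Needing more than 3 penalty kicks ⇔ fewer than 2 successes in the first 3. With X ~ Binomial(3, 0.609), P(Y > 3) = P(X ≤ 1).
  k=0: C(3,0)·0.609^0·0.391^3 = 0.059776
  k=1: C(3,1)·0.609^1·0.391^2 = 0.279314
P(X ≤ 1) = 0.339090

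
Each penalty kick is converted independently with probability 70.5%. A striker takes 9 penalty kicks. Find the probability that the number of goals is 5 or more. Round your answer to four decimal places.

X ~ Binomial(9, 0.705); P(X ≥ 5) = Σ C(9,k) p^k (1−p)^(9−k) over k:
  k=5: C(9,5)·0.705^5·0.295^4 = 0.166190
  k=6: C(9,6)·0.705^6·0.295^3 = 0.264777
  k=7: C(9,7)·0.705^7·0.295^2 = 0.271188
  k=8: C(9,8)·0.705^8·0.295^1 = 0.162023
  k=9: C(9,9)·0.705^9·0.295^0 = 0.043023
Total = 0.907201

0.9072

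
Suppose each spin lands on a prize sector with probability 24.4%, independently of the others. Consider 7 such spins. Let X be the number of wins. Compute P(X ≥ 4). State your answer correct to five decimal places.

X ~ Binomial(7, 0.244); P(X ≥ 4) = Σ C(7,k) p^k (1−p)^(7−k) over k:
  k=4: C(7,4)·0.244^4·0.756^3 = 0.0536034
  k=5: C(7,5)·0.244^5·0.756^2 = 0.0103804
  k=6: C(7,6)·0.244^6·0.756^1 = 0.0011168
  k=7: C(7,7)·0.244^7·0.756^0 = 0.0000515
Total = 0.0651520

0.06515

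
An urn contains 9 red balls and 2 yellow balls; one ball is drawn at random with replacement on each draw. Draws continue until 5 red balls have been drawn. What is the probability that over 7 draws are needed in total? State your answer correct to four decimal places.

Needing more than 7 draws ⇔ fewer than 5 successes in the first 7. With X ~ Binomial(7, 0.818182), P(Y > 7) = P(X ≤ 4).
  k=0: C(7,0)·0.818182^0·0.181818^7 = 0.000007
  k=1: C(7,1)·0.818182^1·0.181818^6 = 0.000207
  k=2: C(7,2)·0.818182^2·0.181818^5 = 0.002793
  k=3: C(7,3)·0.818182^3·0.181818^4 = 0.020949
  k=4: C(7,4)·0.818182^4·0.181818^3 = 0.094271
P(X ≤ 4) = 0.118227

0.1182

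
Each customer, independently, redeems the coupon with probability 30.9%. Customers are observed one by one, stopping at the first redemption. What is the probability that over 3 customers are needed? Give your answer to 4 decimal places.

0.3299

Y = number of customers to the first success; geometric, p = 0.309.
P(Y > 3) = P(first 3 all fail) = (1−p)^3 = 0.329939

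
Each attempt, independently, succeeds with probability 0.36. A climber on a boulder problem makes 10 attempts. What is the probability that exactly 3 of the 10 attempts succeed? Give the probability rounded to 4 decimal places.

0.2462

X ~ Binomial(n=10, p=0.36).
P(X=3) = C(10,3) · p^3 · (1−p)^7
= 120 · 0.046656 · 0.04398 = 0.246234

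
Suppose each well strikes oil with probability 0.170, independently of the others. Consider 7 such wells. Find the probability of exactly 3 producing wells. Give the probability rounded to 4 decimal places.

X ~ Binomial(n=7, p=0.17).
P(X=3) = C(7,3) · p^3 · (1−p)^4
= 35 · 0.004913 · 0.47458 = 0.081607

0.0816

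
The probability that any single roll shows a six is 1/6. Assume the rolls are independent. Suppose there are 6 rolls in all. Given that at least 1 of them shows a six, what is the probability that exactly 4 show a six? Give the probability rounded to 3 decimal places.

0.012

X ~ Binomial(6, 0.166667). Want P(X=4 | X≥1) = P(X=4) / P(X≥1).
P(X=4) = C(6,4)·0.166667^4·0.833333^2 = 0.00804
P(X≥1) = 1 − 0.33490 = 0.66510
Ratio = 0.00804 / 0.66510 = 0.01208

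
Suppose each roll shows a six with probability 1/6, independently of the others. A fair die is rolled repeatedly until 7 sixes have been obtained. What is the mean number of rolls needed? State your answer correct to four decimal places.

Y = total rolls until the seventh success; negative binomial with r=7, p=0.166667.
E[Y] = r / p = 7 / 0.166667 = 42.000000

42.0000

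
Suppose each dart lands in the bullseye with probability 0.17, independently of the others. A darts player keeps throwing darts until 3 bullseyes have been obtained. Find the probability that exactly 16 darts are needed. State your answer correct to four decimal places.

0.0458

Y = trial on which the third success occurs; negative binomial, r=3, p=0.17.
P(Y=16) = C(15,2) · p^3 · (1−p)^13
= 105 · 0.004913 · 0.088719 = 0.045767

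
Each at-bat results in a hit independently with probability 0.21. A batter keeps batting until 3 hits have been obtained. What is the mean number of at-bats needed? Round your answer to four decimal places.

14.2857

Y = total at-bats until the third success; negative binomial with r=3, p=0.21.
E[Y] = r / p = 3 / 0.21 = 14.285714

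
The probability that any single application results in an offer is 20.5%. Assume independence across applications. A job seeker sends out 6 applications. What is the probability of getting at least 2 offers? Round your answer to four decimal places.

X ~ Binomial(6, 0.205); P(X ≥ 2) = Σ C(6,k) p^k (1−p)^(6−k) over k:
  k=2: C(6,2)·0.205^2·0.795^4 = 0.251807
  k=3: C(6,3)·0.205^3·0.795^3 = 0.086575
  k=4: C(6,4)·0.205^4·0.795^2 = 0.016743
  k=5: C(6,5)·0.205^5·0.795^1 = 0.001727
  k=6: C(6,6)·0.205^6·0.795^0 = 0.000074
Total = 0.356926

0.3569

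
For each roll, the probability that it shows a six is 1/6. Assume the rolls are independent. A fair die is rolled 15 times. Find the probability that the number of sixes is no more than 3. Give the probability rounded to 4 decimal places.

0.7685

X ~ Binomial(15, 0.166667); P(X ≤ 3) = Σ C(15,k) p^k (1−p)^(15−k) over k:
  k=0: C(15,0)·0.166667^0·0.833333^15 = 0.064905
  k=1: C(15,1)·0.166667^1·0.833333^14 = 0.194716
  k=2: C(15,2)·0.166667^2·0.833333^13 = 0.272603
  k=3: C(15,3)·0.166667^3·0.833333^12 = 0.236256
Total = 0.768481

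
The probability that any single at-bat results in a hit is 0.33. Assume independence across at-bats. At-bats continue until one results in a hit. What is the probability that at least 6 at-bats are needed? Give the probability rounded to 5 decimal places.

0.13501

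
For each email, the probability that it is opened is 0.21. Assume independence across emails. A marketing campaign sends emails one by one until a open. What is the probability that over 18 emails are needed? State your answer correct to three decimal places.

0.014

Y = number of emails to the first success; geometric, p = 0.21.
P(Y > 18) = P(first 18 all fail) = (1−p)^18 = 0.01436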